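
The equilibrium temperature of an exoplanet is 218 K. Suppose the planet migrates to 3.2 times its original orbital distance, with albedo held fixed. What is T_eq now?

T_eq ∝ L^(1/4) · d^(−1/2).
T′ = 218 / 3.2^(1/2) = 122 K.

T_eq ≈ 122 K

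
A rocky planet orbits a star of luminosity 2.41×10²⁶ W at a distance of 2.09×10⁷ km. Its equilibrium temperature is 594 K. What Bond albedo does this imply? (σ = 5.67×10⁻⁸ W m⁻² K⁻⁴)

A ≈ 0.36

d = 2.09×10⁷ km = 2.09×10¹⁰ m.
Flux: S = L/(4πd²) = 2.41×10²⁶/(4π×(2.09×10¹⁰)²) = 4.39×10⁴ W m⁻².
From T_eq⁴ = S(1−A)/(4σ): 1−A = 4σT_eq⁴/S.
1−A = 4 × 5.67×10⁻⁸ × (594)⁴ / 4.39×10⁴ = 0.643.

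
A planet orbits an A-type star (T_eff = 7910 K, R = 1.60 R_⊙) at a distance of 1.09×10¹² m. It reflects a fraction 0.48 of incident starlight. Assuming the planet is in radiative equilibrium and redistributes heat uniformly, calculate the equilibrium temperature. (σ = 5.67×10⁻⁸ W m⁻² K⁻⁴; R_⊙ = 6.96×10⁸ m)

R_⋆ = 1.60 × 6.96×10⁸ = 1.11×10⁹ m.
L = 4πR_⋆²σT_⋆⁴ = 4π(1.11×10⁹)² × 5.67×10⁻⁸ × (7910)⁴ = 3.46×10²⁷ W.
S = L/(4πd²) = 232 W m⁻².
Energy balance: absorbed = emitted ⇒ πR²·S(1−A) = 4πR²·σT_eq⁴, so T_eq⁴ = S(1−A)/(4σ).
T_eq = [232 × 0.52 / (4 × 5.67×10⁻⁸)]^(1/4) = (5.31×10⁸)^(1/4) = 152 K.

T_eq ≈ 152 K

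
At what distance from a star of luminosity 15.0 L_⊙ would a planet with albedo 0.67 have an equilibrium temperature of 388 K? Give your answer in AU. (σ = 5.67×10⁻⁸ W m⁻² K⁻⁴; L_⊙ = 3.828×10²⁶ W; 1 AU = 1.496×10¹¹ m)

L = 15.0 × 3.828×10²⁶ = 5.74×10²⁷ W.
From T_eq⁴ = L(1−A)/(16πσd²): d = √[L(1−A)/(16πσT_eq⁴)].
d = √[5.74×10²⁷ × 0.33 / (16π × 5.67×10⁻⁸ × (388)⁴)] = 1.71×10¹¹ m = 1.14 AU.

d ≈ 1.14 AU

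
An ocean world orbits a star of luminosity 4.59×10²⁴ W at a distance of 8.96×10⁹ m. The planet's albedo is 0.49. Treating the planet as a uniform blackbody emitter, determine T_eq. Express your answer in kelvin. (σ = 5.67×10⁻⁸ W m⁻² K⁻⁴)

Flux: S = L/(4πd²) = 4.59×10²⁴/(4π×(8.96×10⁹)²) = 4550 W m⁻².
Energy balance: absorbed = emitted ⇒ πR²·S(1−A) = 4πR²·σT_eq⁴, so T_eq⁴ = S(1−A)/(4σ).
T_eq = [4550 × 0.51 / (4 × 5.67×10⁻⁸)]^(1/4) = (1.02×10¹⁰)^(1/4) = 318 K.

T_eq ≈ 318 K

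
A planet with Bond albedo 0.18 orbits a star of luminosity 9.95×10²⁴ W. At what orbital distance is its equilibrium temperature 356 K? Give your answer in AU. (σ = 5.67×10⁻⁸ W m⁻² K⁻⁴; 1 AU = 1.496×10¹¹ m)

From T_eq⁴ = L(1−A)/(16πσd²): d = √[L(1−A)/(16πσT_eq⁴)].
d = √[9.95×10²⁴ × 0.82 / (16π × 5.67×10⁻⁸ × (356)⁴)] = 1.34×10¹⁰ m = 0.0892 AU.

d ≈ 0.0892 AU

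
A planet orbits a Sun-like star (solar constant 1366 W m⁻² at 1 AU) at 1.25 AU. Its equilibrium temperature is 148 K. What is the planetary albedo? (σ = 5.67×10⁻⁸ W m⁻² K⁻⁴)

A ≈ 0.88

Flux at 1.25 AU: S = 1366/1.25² = 874 W m⁻².
From T_eq⁴ = S(1−A)/(4σ): 1−A = 4σT_eq⁴/S.
1−A = 4 × 5.67×10⁻⁸ × (148)⁴ / 874 = 0.124.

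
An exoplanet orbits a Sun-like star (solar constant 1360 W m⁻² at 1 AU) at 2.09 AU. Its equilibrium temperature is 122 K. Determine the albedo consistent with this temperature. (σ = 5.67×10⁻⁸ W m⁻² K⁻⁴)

A ≈ 0.84

Flux at 2.09 AU: S = 1360/2.09² = 311 W m⁻².
From T_eq⁴ = S(1−A)/(4σ): 1−A = 4σT_eq⁴/S.
1−A = 4 × 5.67×10⁻⁸ × (122)⁴ / 311 = 0.161.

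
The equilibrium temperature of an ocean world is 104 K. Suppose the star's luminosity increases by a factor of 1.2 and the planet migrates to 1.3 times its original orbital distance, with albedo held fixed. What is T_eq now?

T_eq ∝ L^(1/4) · d^(−1/2).
T′ = 104 × 1.2^(1/4) / 1.3^(1/2) = 95.5 K.

T_eq ≈ 95.5 K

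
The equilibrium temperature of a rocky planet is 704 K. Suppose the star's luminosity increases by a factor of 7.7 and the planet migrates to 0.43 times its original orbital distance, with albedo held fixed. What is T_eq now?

T_eq ∝ L^(1/4) · d^(−1/2).
T′ = 704 × 7.7^(1/4) / 0.43^(1/2) = 1790 K.

T_eq ≈ 1790 K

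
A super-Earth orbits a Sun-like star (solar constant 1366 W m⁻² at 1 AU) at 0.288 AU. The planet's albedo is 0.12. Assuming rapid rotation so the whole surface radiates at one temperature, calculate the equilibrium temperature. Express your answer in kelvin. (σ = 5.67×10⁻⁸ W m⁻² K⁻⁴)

T_eq ≈ 503 K

Flux at 0.288 AU: S = 1366/0.288² = 1.65×10⁴ W m⁻².
Energy balance: absorbed = emitted ⇒ πR²·S(1−A) = 4πR²·σT_eq⁴, so T_eq⁴ = S(1−A)/(4σ).
T_eq = [1.65×10⁴ × 0.88 / (4 × 5.67×10⁻⁸)]^(1/4) = (6.39×10¹⁰)^(1/4) = 503 K.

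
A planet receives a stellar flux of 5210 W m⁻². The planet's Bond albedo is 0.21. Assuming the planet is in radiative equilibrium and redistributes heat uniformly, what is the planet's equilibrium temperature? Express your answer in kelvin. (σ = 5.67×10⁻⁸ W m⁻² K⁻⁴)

T_eq ≈ 367 K

Energy balance: absorbed = emitted ⇒ πR²·S(1−A) = 4πR²·σT_eq⁴, so T_eq⁴ = S(1−A)/(4σ).
T_eq = [5210 × 0.79 / (4 × 5.67×10⁻⁸)]^(1/4) = (1.81×10¹⁰)^(1/4) = 367 K.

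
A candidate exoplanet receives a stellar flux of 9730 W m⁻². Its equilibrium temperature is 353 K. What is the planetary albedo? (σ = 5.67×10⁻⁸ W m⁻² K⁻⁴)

From T_eq⁴ = S(1−A)/(4σ): 1−A = 4σT_eq⁴/S.
1−A = 4 × 5.67×10⁻⁸ × (353)⁴ / 9730 = 0.362.

A ≈ 0.64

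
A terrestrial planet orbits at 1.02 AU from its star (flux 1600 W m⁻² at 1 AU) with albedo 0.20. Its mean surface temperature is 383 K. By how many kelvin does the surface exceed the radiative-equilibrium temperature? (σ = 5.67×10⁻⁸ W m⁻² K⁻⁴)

ΔT ≈ 111.6 K

S = 1600/1.02² = 1538 W m⁻².
T_eq = [S(1−A)/(4σ)]^(1/4) = [1538×0.80/(4×5.67×10⁻⁸)]^(1/4) = 271.4 K.
ΔT = T_surf − T_eq = 383 − 271.4.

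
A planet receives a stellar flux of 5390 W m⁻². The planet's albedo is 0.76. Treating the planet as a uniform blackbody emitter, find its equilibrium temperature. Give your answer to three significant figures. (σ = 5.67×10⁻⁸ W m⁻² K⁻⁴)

Energy balance: absorbed = emitted ⇒ πR²·S(1−A) = 4πR²·σT_eq⁴, so T_eq⁴ = S(1−A)/(4σ).
T_eq = [5390 × 0.24 / (4 × 5.67×10⁻⁸)]^(1/4) = (5.70×10⁹)^(1/4) = 275 K.

T_eq ≈ 275 K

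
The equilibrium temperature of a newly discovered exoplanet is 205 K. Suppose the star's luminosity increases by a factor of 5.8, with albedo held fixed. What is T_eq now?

T_eq ∝ L^(1/4) · d^(−1/2).
T′ = 205 × 5.8^(1/4) = 318 K.

T_eq ≈ 318 K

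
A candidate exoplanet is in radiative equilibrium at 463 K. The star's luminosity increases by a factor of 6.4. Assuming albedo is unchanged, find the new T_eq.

T_eq ≈ 736 K

T_eq ∝ L^(1/4) · d^(−1/2).
T′ = 463 × 6.4^(1/4) = 736 K.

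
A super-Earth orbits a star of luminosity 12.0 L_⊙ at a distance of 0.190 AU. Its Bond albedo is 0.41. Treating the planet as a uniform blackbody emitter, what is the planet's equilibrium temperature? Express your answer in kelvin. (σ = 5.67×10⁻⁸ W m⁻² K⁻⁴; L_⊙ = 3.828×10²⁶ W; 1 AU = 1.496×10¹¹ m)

d = 0.190 AU = 2.84×10¹⁰ m.
L = 12.0 × 3.828×10²⁶ = 4.59×10²⁷ W.
Flux: S = L/(4πd²) = 4.59×10²⁷/(4π×(2.84×10¹⁰)²) = 4.52×10⁵ W m⁻².
Energy balance: absorbed = emitted ⇒ πR²·S(1−A) = 4πR²·σT_eq⁴, so T_eq⁴ = S(1−A)/(4σ).
T_eq = [4.52×10⁵ × 0.59 / (4 × 5.67×10⁻⁸)]^(1/4) = (1.18×10¹²)^(1/4) = 1040 K.

T_eq ≈ 1040 K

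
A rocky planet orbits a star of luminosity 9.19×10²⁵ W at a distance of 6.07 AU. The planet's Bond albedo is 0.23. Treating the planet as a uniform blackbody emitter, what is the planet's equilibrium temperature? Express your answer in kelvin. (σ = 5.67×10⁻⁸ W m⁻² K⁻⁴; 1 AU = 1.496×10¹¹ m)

T_eq ≈ 74.1 K

d = 6.07 AU = 9.08×10¹¹ m.
Flux: S = L/(4πd²) = 9.19×10²⁵/(4π×(9.08×10¹¹)²) = 8.87 W m⁻².
Energy balance: absorbed = emitted ⇒ πR²·S(1−A) = 4πR²·σT_eq⁴, so T_eq⁴ = S(1−A)/(4σ).
T_eq = [8.87 × 0.77 / (4 × 5.67×10⁻⁸)]^(1/4) = (3.01×10⁷)^(1/4) = 74.1 K.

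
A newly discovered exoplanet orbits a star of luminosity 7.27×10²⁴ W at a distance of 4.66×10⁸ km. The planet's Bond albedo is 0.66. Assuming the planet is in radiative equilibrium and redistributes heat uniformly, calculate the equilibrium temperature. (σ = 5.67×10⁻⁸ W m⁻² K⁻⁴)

T_eq ≈ 44.7 K

d = 4.66×10⁸ km = 4.66×10¹¹ m.
Flux: S = L/(4πd²) = 7.27×10²⁴/(4π×(4.66×10¹¹)²) = 2.66 W m⁻².
Energy balance: absorbed = emitted ⇒ πR²·S(1−A) = 4πR²·σT_eq⁴, so T_eq⁴ = S(1−A)/(4σ).
T_eq = [2.66 × 0.34 / (4 × 5.67×10⁻⁸)]^(1/4) = (3.99×10⁶)^(1/4) = 44.7 K.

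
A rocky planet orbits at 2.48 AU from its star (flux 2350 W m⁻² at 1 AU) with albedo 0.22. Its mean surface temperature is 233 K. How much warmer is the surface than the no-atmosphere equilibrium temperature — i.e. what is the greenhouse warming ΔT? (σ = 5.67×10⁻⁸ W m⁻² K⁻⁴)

S = 2350/2.48² = 382.1 W m⁻².
T_eq = [S(1−A)/(4σ)]^(1/4) = [382.1×0.78/(4×5.67×10⁻⁸)]^(1/4) = 190.4 K.
ΔT = T_surf − T_eq = 233 − 190.4.

ΔT ≈ 42.6 K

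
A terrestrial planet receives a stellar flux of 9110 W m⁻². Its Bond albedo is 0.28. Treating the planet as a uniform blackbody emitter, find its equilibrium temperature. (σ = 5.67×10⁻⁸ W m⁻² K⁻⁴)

T_eq ≈ 412 K

Energy balance: absorbed = emitted ⇒ πR²·S(1−A) = 4πR²·σT_eq⁴, so T_eq⁴ = S(1−A)/(4σ).
T_eq = [9110 × 0.72 / (4 × 5.67×10⁻⁸)]^(1/4) = (2.89×10¹⁰)^(1/4) = 412 K.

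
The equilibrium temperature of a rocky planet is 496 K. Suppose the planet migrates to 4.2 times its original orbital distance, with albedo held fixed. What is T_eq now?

T_eq ≈ 242 K

T_eq ∝ L^(1/4) · d^(−1/2).
T′ = 496 / 4.2^(1/2) = 242 K.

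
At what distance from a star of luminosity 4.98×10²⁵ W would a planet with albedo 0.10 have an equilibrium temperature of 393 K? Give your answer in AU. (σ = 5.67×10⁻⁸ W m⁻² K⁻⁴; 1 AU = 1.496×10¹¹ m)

d ≈ 0.172 AU

From T_eq⁴ = L(1−A)/(16πσd²): d = √[L(1−A)/(16πσT_eq⁴)].
d = √[4.98×10²⁵ × 0.90 / (16π × 5.67×10⁻⁸ × (393)⁴)] = 2.57×10¹⁰ m = 0.172 AU.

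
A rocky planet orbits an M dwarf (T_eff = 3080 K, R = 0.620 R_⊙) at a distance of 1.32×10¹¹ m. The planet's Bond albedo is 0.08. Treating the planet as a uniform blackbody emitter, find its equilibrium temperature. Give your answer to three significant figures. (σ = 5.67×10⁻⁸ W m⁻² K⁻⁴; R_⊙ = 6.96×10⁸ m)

R_⋆ = 0.620 × 6.96×10⁸ = 4.32×10⁸ m.
L = 4πR_⋆²σT_⋆⁴ = 4π(4.32×10⁸)² × 5.67×10⁻⁸ × (3080)⁴ = 1.19×10²⁵ W.
S = L/(4πd²) = 54.5 W m⁻².
Energy balance: absorbed = emitted ⇒ πR²·S(1−A) = 4πR²·σT_eq⁴, so T_eq⁴ = S(1−A)/(4σ).
T_eq = [54.5 × 0.92 / (4 × 5.67×10⁻⁸)]^(1/4) = (2.21×10⁸)^(1/4) = 122 K.

T_eq ≈ 122 K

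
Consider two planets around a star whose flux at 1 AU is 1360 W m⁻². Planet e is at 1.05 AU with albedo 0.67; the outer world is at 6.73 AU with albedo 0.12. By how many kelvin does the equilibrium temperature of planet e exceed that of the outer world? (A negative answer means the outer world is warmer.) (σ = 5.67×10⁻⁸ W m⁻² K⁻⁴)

ΔT ≈ 101.9 K

T_eq = [S₀(1−A)/(4σd²)]^(1/4), so T ∝ (1−A)^(1/4) / √d.
T₁ = [1360×0.33/(4×5.67×10⁻⁸×1.05²)]^(1/4) = 205.83 K.
T₂ = [1360×0.88/(4×5.67×10⁻⁸×6.73²)]^(1/4) = 103.89 K.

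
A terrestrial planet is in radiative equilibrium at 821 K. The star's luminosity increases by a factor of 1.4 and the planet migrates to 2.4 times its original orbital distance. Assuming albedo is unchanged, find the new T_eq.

T_eq ∝ L^(1/4) · d^(−1/2).
T′ = 821 × 1.4^(1/4) / 2.4^(1/2) = 576 K.

T_eq ≈ 576 K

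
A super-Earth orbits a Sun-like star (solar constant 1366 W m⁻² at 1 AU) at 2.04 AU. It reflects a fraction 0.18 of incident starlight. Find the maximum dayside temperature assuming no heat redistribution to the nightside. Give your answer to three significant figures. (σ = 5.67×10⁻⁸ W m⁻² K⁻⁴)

T_ss ≈ 262 K

Flux at 2.04 AU: S = 1366/2.04² = 328 W m⁻².
With no redistribution each surface element balances locally: S(1−A) = σT⁴.
T = [328 × 0.82 / 5.67×10⁻⁸]^(1/4) = (4.75×10⁹)^(1/4) = 262 K.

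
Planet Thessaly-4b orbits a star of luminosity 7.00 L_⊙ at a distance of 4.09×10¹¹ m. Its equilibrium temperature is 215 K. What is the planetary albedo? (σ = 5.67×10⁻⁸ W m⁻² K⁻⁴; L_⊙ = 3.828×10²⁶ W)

L = 7.00 × 3.828×10²⁶ = 2.68×10²⁷ W.
Flux: S = L/(4πd²) = 2.68×10²⁷/(4π×(4.09×10¹¹)²) = 1270 W m⁻².
From T_eq⁴ = S(1−A)/(4σ): 1−A = 4σT_eq⁴/S.
1−A = 4 × 5.67×10⁻⁸ × (215)⁴ / 1270 = 0.380.

A ≈ 0.62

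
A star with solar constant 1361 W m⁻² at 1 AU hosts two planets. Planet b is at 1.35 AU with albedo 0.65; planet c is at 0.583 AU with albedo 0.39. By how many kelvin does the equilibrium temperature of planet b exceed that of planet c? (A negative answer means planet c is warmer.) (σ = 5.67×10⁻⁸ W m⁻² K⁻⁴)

ΔT ≈ -137.9 K

T_eq = [S₀(1−A)/(4σd²)]^(1/4), so T ∝ (1−A)^(1/4) / √d.
T₁ = [1361×0.35/(4×5.67×10⁻⁸×1.35²)]^(1/4) = 184.25 K.
T₂ = [1361×0.61/(4×5.67×10⁻⁸×0.583²)]^(1/4) = 322.15 K.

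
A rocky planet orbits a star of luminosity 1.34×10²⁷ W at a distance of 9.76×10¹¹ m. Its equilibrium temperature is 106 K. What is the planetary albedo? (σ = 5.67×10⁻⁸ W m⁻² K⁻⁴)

Flux: S = L/(4πd²) = 1.34×10²⁷/(4π×(9.76×10¹¹)²) = 112 W m⁻².
From T_eq⁴ = S(1−A)/(4σ): 1−A = 4σT_eq⁴/S.
1−A = 4 × 5.67×10⁻⁸ × (106)⁴ / 112 = 0.256.

A ≈ 0.74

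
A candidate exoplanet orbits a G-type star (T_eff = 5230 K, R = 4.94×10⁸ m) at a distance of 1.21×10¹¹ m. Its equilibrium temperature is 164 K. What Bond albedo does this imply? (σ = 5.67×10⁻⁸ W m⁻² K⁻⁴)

A ≈ 0.77

L = 4πR_⋆²σT_⋆⁴ = 4π(4.94×10⁸)² × 5.67×10⁻⁸ × (5230)⁴ = 1.30×10²⁶ W.
S = L/(4πd²) = 707 W m⁻².
From T_eq⁴ = S(1−A)/(4σ): 1−A = 4σT_eq⁴/S.
1−A = 4 × 5.67×10⁻⁸ × (164)⁴ / 707 = 0.232.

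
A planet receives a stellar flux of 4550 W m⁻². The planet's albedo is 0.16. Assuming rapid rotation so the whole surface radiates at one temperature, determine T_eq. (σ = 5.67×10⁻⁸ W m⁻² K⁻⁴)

T_eq ≈ 360 K

Energy balance: absorbed = emitted ⇒ πR²·S(1−A) = 4πR²·σT_eq⁴, so T_eq⁴ = S(1−A)/(4σ).
T_eq = [4550 × 0.84 / (4 × 5.67×10⁻⁸)]^(1/4) = (1.69×10¹⁰)^(1/4) = 360 K.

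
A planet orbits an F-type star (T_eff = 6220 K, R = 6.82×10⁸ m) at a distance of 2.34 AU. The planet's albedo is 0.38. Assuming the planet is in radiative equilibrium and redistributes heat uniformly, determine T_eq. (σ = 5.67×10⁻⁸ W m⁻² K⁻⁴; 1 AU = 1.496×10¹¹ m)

d = 2.34 AU = 3.50×10¹¹ m.
L = 4πR_⋆²σT_⋆⁴ = 4π(6.82×10⁸)² × 5.67×10⁻⁸ × (6220)⁴ = 4.96×10²⁶ W.
S = L/(4πd²) = 322 W m⁻².
Energy balance: absorbed = emitted ⇒ πR²·S(1−A) = 4πR²·σT_eq⁴, so T_eq⁴ = S(1−A)/(4σ).
T_eq = [322 × 0.62 / (4 × 5.67×10⁻⁸)]^(1/4) = (8.81×10⁸)^(1/4) = 172 K.

T_eq ≈ 172 K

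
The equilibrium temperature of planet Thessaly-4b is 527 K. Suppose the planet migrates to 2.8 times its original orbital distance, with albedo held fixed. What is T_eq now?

T_eq ∝ L^(1/4) · d^(−1/2).
T′ = 527 / 2.8^(1/2) = 315 K.

T_eq ≈ 315 K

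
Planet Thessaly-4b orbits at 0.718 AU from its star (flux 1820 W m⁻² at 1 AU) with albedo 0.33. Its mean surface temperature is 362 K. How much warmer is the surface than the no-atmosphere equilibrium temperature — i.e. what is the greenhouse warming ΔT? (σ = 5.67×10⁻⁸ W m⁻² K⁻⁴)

ΔT ≈ 42.4 K

S = 1820/0.718² = 3530 W m⁻².
T_eq = [S(1−A)/(4σ)]^(1/4) = [3530×0.67/(4×5.67×10⁻⁸)]^(1/4) = 319.6 K.
ΔT = T_surf − T_eq = 362 − 319.6.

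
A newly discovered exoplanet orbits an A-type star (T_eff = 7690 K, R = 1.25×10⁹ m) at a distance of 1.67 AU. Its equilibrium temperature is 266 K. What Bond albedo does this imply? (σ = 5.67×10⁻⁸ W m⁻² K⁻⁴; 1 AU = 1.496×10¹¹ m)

A ≈ 0.77

d = 1.67 AU = 2.50×10¹¹ m.
L = 4πR_⋆²σT_⋆⁴ = 4π(1.25×10⁹)² × 5.67×10⁻⁸ × (7690)⁴ = 3.89×10²⁷ W.
S = L/(4πd²) = 4960 W m⁻².
From T_eq⁴ = S(1−A)/(4σ): 1−A = 4σT_eq⁴/S.
1−A = 4 × 5.67×10⁻⁸ × (266)⁴ / 4960 = 0.229.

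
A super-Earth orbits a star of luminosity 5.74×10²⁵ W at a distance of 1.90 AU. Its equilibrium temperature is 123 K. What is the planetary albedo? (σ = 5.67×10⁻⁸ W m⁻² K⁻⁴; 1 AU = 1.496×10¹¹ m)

d = 1.90 AU = 2.84×10¹¹ m.
Flux: S = L/(4πd²) = 5.74×10²⁵/(4π×(2.84×10¹¹)²) = 56.5 W m⁻².
From T_eq⁴ = S(1−A)/(4σ): 1−A = 4σT_eq⁴/S.
1−A = 4 × 5.67×10⁻⁸ × (123)⁴ / 56.5 = 0.918.

A ≈ 0.08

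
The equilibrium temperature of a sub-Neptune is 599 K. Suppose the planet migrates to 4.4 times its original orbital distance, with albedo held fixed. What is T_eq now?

T_eq ≈ 286 K

T_eq ∝ L^(1/4) · d^(−1/2).
T′ = 599 / 4.4^(1/2) = 286 K.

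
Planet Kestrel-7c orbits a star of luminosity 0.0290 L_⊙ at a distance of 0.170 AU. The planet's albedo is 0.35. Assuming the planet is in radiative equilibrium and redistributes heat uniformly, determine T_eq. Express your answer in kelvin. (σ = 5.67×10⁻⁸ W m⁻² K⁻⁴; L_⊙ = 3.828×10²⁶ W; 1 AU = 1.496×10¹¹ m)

T_eq ≈ 250 K

d = 0.170 AU = 2.54×10¹⁰ m.
L = 0.0290 × 3.828×10²⁶ = 1.11×10²⁵ W.
Flux: S = L/(4πd²) = 1.11×10²⁵/(4π×(2.54×10¹⁰)²) = 1370 W m⁻².
Energy balance: absorbed = emitted ⇒ πR²·S(1−A) = 4πR²·σT_eq⁴, so T_eq⁴ = S(1−A)/(4σ).
T_eq = [1370 × 0.65 / (4 × 5.67×10⁻⁸)]^(1/4) = (3.91×10⁹)^(1/4) = 250 K.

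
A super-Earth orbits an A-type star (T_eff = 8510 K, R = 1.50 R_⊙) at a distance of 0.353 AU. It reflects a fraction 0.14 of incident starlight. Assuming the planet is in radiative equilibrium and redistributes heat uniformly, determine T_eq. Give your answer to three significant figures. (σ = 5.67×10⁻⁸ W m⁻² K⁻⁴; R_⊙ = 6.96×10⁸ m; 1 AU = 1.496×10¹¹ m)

R_⋆ = 1.50 × 6.96×10⁸ = 1.04×10⁹ m.
d = 0.353 AU = 5.28×10¹⁰ m.
L = 4πR_⋆²σT_⋆⁴ = 4π(1.04×10⁹)² × 5.67×10⁻⁸ × (8510)⁴ = 4.07×10²⁷ W.
S = L/(4πd²) = 1.16×10⁵ W m⁻².
Energy balance: absorbed = emitted ⇒ πR²·S(1−A) = 4πR²·σT_eq⁴, so T_eq⁴ = S(1−A)/(4σ).
T_eq = [1.16×10⁵ × 0.86 / (4 × 5.67×10⁻⁸)]^(1/4) = (4.41×10¹¹)^(1/4) = 815 K.

T_eq ≈ 815 K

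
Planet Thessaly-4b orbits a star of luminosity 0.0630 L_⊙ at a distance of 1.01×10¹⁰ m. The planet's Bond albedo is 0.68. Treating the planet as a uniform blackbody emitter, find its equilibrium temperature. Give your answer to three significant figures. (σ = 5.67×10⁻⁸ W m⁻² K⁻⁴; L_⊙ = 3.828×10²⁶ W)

L = 0.0630 × 3.828×10²⁶ = 2.41×10²⁵ W.
Flux: S = L/(4πd²) = 2.41×10²⁵/(4π×(1.01×10¹⁰)²) = 1.88×10⁴ W m⁻².
Energy balance: absorbed = emitted ⇒ πR²·S(1−A) = 4πR²·σT_eq⁴, so T_eq⁴ = S(1−A)/(4σ).
T_eq = [1.88×10⁴ × 0.32 / (4 × 5.67×10⁻⁸)]^(1/4) = (2.65×10¹⁰)^(1/4) = 404 K.

T_eq ≈ 404 K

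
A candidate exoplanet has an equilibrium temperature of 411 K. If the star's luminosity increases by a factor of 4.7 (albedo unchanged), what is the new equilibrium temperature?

T_eq ≈ 605 K

T_eq ∝ L^(1/4) · d^(−1/2).
T′ = 411 × 4.7^(1/4) = 605 K.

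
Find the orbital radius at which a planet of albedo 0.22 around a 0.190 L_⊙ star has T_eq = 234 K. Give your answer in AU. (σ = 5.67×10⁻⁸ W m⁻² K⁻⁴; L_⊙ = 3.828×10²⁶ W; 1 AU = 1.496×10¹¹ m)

d ≈ 0.545 AU

L = 0.190 × 3.828×10²⁶ = 7.27×10²⁵ W.
From T_eq⁴ = L(1−A)/(16πσd²): d = √[L(1−A)/(16πσT_eq⁴)].
d = √[7.27×10²⁵ × 0.78 / (16π × 5.67×10⁻⁸ × (234)⁴)] = 8.15×10¹⁰ m = 0.545 AU.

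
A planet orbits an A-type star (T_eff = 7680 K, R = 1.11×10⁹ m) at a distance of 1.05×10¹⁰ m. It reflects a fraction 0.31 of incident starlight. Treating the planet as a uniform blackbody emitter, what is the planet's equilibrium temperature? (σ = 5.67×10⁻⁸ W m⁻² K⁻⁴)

T_eq ≈ 1610 K

L = 4πR_⋆²σT_⋆⁴ = 4π(1.11×10⁹)² × 5.67×10⁻⁸ × (7680)⁴ = 3.05×10²⁷ W.
S = L/(4πd²) = 2.20×10⁶ W m⁻².
Energy balance: absorbed = emitted ⇒ πR²·S(1−A) = 4πR²·σT_eq⁴, so T_eq⁴ = S(1−A)/(4σ).
T_eq = [2.20×10⁶ × 0.69 / (4 × 5.67×10⁻⁸)]^(1/4) = (6.71×10¹²)^(1/4) = 1610 K.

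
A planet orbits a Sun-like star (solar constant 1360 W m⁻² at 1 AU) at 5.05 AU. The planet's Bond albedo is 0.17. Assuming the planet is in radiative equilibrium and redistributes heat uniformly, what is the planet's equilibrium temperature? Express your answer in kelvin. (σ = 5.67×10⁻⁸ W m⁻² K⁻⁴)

Flux at 5.05 AU: S = 1360/5.05² = 53.3 W m⁻².
Energy balance: absorbed = emitted ⇒ πR²·S(1−A) = 4πR²·σT_eq⁴, so T_eq⁴ = S(1−A)/(4σ).
T_eq = [53.3 × 0.83 / (4 × 5.67×10⁻⁸)]^(1/4) = (1.95×10⁸)^(1/4) = 118 K.

T_eq ≈ 118 K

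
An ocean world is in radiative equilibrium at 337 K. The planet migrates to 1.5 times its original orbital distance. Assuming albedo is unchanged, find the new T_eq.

T_eq ∝ L^(1/4) · d^(−1/2).
T′ = 337 / 1.5^(1/2) = 275 K.

T_eq ≈ 275 K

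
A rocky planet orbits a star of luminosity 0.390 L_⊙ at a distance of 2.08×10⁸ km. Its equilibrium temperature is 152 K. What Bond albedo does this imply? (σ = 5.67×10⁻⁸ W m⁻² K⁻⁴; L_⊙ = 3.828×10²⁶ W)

d = 2.08×10⁸ km = 2.08×10¹¹ m.
L = 0.390 × 3.828×10²⁶ = 1.49×10²⁶ W.
Flux: S = L/(4πd²) = 1.49×10²⁶/(4π×(2.08×10¹¹)²) = 275 W m⁻².
From T_eq⁴ = S(1−A)/(4σ): 1−A = 4σT_eq⁴/S.
1−A = 4 × 5.67×10⁻⁸ × (152)⁴ / 275 = 0.441.

A ≈ 0.56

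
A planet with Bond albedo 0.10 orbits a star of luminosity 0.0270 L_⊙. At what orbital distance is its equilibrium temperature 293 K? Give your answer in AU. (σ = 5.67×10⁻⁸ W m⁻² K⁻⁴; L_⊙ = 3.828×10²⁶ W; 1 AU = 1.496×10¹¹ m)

d ≈ 0.141 AU

L = 0.0270 × 3.828×10²⁶ = 1.03×10²⁵ W.
From T_eq⁴ = L(1−A)/(16πσd²): d = √[L(1−A)/(16πσT_eq⁴)].
d = √[1.03×10²⁵ × 0.90 / (16π × 5.67×10⁻⁸ × (293)⁴)] = 2.10×10¹⁰ m = 0.141 AU.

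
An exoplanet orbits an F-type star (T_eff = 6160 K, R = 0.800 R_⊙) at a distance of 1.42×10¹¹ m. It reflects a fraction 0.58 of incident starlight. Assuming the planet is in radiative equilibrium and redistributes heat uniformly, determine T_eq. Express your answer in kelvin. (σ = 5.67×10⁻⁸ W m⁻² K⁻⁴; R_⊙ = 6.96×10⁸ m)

R_⋆ = 0.800 × 6.96×10⁸ = 5.57×10⁸ m.
L = 4πR_⋆²σT_⋆⁴ = 4π(5.57×10⁸)² × 5.67×10⁻⁸ × (6160)⁴ = 3.18×10²⁶ W.
S = L/(4πd²) = 1260 W m⁻².
Energy balance: absorbed = emitted ⇒ πR²·S(1−A) = 4πR²·σT_eq⁴, so T_eq⁴ = S(1−A)/(4σ).
T_eq = [1260 × 0.42 / (4 × 5.67×10⁻⁸)]^(1/4) = (2.32×10⁹)^(1/4) = 220 K.

T_eq ≈ 220 K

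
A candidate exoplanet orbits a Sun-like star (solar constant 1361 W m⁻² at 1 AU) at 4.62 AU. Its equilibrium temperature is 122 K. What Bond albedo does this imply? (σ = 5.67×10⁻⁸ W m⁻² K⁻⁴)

A ≈ 0.21

Flux at 4.62 AU: S = 1361/4.62² = 63.8 W m⁻².
From T_eq⁴ = S(1−A)/(4σ): 1−A = 4σT_eq⁴/S.
1−A = 4 × 5.67×10⁻⁸ × (122)⁴ / 63.8 = 0.788.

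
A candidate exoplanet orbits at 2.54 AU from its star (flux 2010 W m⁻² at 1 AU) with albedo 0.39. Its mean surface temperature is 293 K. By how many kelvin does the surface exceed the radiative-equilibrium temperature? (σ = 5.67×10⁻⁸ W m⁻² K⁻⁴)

S = 2010/2.54² = 311.6 W m⁻².
T_eq = [S(1−A)/(4σ)]^(1/4) = [311.6×0.61/(4×5.67×10⁻⁸)]^(1/4) = 170.1 K.
ΔT = T_surf − T_eq = 293 − 170.1.

ΔT ≈ 122.9 K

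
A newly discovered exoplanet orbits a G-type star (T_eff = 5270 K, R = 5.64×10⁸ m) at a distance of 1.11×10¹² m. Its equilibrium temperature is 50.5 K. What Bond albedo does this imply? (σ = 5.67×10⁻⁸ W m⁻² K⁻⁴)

L = 4πR_⋆²σT_⋆⁴ = 4π(5.64×10⁸)² × 5.67×10⁻⁸ × (5270)⁴ = 1.75×10²⁶ W.
S = L/(4πd²) = 11.3 W m⁻².
From T_eq⁴ = S(1−A)/(4σ): 1−A = 4σT_eq⁴/S.
1−A = 4 × 5.67×10⁻⁸ × (50.5)⁴ / 11.3 = 0.131.

A ≈ 0.87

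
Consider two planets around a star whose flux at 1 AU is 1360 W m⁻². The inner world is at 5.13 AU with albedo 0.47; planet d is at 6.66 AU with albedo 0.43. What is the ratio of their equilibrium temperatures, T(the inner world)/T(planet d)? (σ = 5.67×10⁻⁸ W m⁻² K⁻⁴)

T_eq = [S₀(1−A)/(4σd²)]^(1/4), so T ∝ (1−A)^(1/4) / √d.
T₁ = [1360×0.53/(4×5.67×10⁻⁸×5.13²)]^(1/4) = 104.83 K.
T₂ = [1360×0.57/(4×5.67×10⁻⁸×6.66²)]^(1/4) = 93.69 K.

T₁/T₂ ≈ 1.119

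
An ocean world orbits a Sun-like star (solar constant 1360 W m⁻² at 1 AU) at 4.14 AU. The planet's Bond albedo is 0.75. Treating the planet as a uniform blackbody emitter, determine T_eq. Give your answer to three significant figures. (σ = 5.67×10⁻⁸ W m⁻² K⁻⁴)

T_eq ≈ 96.7 K

Flux at 4.14 AU: S = 1360/4.14² = 79.3 W m⁻².
Energy balance: absorbed = emitted ⇒ πR²·S(1−A) = 4πR²·σT_eq⁴, so T_eq⁴ = S(1−A)/(4σ).
T_eq = [79.3 × 0.25 / (4 × 5.67×10⁻⁸)]^(1/4) = (8.75×10⁷)^(1/4) = 96.7 K.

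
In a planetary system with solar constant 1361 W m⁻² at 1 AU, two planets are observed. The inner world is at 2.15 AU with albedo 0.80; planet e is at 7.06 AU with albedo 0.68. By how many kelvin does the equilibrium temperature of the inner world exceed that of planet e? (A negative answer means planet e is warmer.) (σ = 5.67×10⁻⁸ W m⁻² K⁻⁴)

ΔT ≈ 48.2 K

T_eq = [S₀(1−A)/(4σd²)]^(1/4), so T ∝ (1−A)^(1/4) / √d.
T₁ = [1361×0.20/(4×5.67×10⁻⁸×2.15²)]^(1/4) = 126.94 K.
T₂ = [1361×0.32/(4×5.67×10⁻⁸×7.06²)]^(1/4) = 78.78 K.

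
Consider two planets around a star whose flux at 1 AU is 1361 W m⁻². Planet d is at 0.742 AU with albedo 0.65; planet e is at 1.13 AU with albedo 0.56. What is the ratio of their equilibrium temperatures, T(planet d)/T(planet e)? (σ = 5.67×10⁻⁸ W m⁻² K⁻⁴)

T₁/T₂ ≈ 1.165

T_eq = [S₀(1−A)/(4σd²)]^(1/4), so T ∝ (1−A)^(1/4) / √d.
T₁ = [1361×0.35/(4×5.67×10⁻⁸×0.742²)]^(1/4) = 248.52 K.
T₂ = [1361×0.44/(4×5.67×10⁻⁸×1.13²)]^(1/4) = 213.24 K.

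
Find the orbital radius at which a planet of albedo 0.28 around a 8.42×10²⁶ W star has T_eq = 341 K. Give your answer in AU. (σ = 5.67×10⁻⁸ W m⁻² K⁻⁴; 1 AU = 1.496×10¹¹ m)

From T_eq⁴ = L(1−A)/(16πσd²): d = √[L(1−A)/(16πσT_eq⁴)].
d = √[8.42×10²⁶ × 0.72 / (16π × 5.67×10⁻⁸ × (341)⁴)] = 1.25×10¹¹ m = 0.838 AU.

d ≈ 0.838 AU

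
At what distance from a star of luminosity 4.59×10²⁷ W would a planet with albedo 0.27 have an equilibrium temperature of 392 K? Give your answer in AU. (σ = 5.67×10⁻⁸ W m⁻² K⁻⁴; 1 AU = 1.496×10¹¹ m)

From T_eq⁴ = L(1−A)/(16πσd²): d = √[L(1−A)/(16πσT_eq⁴)].
d = √[4.59×10²⁷ × 0.73 / (16π × 5.67×10⁻⁸ × (392)⁴)] = 2.23×10¹¹ m = 1.49 AU.

d ≈ 1.49 AU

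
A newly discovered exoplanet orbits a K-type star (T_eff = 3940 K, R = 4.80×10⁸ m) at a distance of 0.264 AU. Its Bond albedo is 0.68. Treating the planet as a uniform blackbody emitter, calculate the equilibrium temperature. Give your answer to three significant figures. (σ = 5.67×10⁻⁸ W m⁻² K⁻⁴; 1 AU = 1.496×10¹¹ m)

d = 0.264 AU = 3.95×10¹⁰ m.
L = 4πR_⋆²σT_⋆⁴ = 4π(4.80×10⁸)² × 5.67×10⁻⁸ × (3940)⁴ = 3.96×10²⁵ W.
S = L/(4πd²) = 2020 W m⁻².
Energy balance: absorbed = emitted ⇒ πR²·S(1−A) = 4πR²·σT_eq⁴, so T_eq⁴ = S(1−A)/(4σ).
T_eq = [2020 × 0.32 / (4 × 5.67×10⁻⁸)]^(1/4) = (2.85×10⁹)^(1/4) = 231 K.

T_eq ≈ 231 K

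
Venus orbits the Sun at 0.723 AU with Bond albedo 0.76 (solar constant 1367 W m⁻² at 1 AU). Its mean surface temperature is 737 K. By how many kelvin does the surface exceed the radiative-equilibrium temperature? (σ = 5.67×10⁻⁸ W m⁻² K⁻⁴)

ΔT ≈ 507.6 K

S = 1367/0.723² = 2615 W m⁻².
T_eq = [S(1−A)/(4σ)]^(1/4) = [2615×0.24/(4×5.67×10⁻⁸)]^(1/4) = 229.4 K.
ΔT = T_surf − T_eq = 737 − 229.4.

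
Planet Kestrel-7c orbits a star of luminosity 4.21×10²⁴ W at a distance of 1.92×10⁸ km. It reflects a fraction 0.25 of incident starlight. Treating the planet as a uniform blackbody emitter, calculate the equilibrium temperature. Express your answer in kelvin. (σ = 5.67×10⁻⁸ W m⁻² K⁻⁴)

d = 1.92×10⁸ km = 1.92×10¹¹ m.
Flux: S = L/(4πd²) = 4.21×10²⁴/(4π×(1.92×10¹¹)²) = 9.09 W m⁻².
Energy balance: absorbed = emitted ⇒ πR²·S(1−A) = 4πR²·σT_eq⁴, so T_eq⁴ = S(1−A)/(4σ).
T_eq = [9.09 × 0.75 / (4 × 5.67×10⁻⁸)]^(1/4) = (3.01×10⁷)^(1/4) = 74.0 K.

T_eq ≈ 74.0 K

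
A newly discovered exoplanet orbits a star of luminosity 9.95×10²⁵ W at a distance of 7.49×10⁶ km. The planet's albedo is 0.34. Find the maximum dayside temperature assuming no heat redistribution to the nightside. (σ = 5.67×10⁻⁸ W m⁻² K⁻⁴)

T_ss ≈ 1130 K

d = 7.49×10⁶ km = 7.49×10⁹ m.
Flux: S = L/(4πd²) = 9.95×10²⁵/(4π×(7.49×10⁹)²) = 1.41×10⁵ W m⁻².
With no redistribution each surface element balances locally: S(1−A) = σT⁴.
T = [1.41×10⁵ × 0.66 / 5.67×10⁻⁸]^(1/4) = (1.64×10¹²)^(1/4) = 1130 K.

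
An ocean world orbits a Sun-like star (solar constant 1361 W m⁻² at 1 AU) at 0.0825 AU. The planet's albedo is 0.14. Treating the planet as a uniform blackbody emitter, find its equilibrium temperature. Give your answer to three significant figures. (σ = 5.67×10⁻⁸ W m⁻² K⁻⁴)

Flux at 0.0825 AU: S = 1361/0.0825² = 2.00×10⁵ W m⁻².
Energy balance: absorbed = emitted ⇒ πR²·S(1−A) = 4πR²·σT_eq⁴, so T_eq⁴ = S(1−A)/(4σ).
T_eq = [2.00×10⁵ × 0.86 / (4 × 5.67×10⁻⁸)]^(1/4) = (7.58×10¹¹)^(1/4) = 933 K.

T_eq ≈ 933 K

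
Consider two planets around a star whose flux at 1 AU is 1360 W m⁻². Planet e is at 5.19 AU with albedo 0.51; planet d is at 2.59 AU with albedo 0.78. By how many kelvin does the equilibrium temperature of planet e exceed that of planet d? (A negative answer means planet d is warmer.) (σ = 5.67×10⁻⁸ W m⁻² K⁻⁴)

T_eq = [S₀(1−A)/(4σd²)]^(1/4), so T ∝ (1−A)^(1/4) / √d.
T₁ = [1360×0.49/(4×5.67×10⁻⁸×5.19²)]^(1/4) = 102.20 K.
T₂ = [1360×0.22/(4×5.67×10⁻⁸×2.59²)]^(1/4) = 118.42 K.

ΔT ≈ -16.2 K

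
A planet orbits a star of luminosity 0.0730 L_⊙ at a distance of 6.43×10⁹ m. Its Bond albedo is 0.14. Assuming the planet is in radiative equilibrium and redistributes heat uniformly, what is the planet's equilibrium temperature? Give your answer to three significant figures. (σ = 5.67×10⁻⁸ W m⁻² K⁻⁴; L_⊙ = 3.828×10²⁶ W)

T_eq ≈ 672 K

L = 0.0730 × 3.828×10²⁶ = 2.79×10²⁵ W.
Flux: S = L/(4πd²) = 2.79×10²⁵/(4π×(6.43×10⁹)²) = 5.38×10⁴ W m⁻².
Energy balance: absorbed = emitted ⇒ πR²·S(1−A) = 4πR²·σT_eq⁴, so T_eq⁴ = S(1−A)/(4σ).
T_eq = [5.38×10⁴ × 0.86 / (4 × 5.67×10⁻⁸)]^(1/4) = (2.04×10¹¹)^(1/4) = 672 K.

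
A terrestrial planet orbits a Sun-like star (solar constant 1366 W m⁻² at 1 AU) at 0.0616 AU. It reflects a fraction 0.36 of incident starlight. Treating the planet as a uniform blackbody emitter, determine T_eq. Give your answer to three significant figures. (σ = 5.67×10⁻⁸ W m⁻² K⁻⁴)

Flux at 0.0616 AU: S = 1366/0.0616² = 3.60×10⁵ W m⁻².
Energy balance: absorbed = emitted ⇒ πR²·S(1−A) = 4πR²·σT_eq⁴, so T_eq⁴ = S(1−A)/(4σ).
T_eq = [3.60×10⁵ × 0.64 / (4 × 5.67×10⁻⁸)]^(1/4) = (1.02×10¹²)^(1/4) = 1000 K.

T_eq ≈ 1000 K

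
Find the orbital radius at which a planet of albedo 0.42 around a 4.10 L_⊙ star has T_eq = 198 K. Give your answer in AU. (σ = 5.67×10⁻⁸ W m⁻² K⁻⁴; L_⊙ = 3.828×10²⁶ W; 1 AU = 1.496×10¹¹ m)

d ≈ 3.05 AU

L = 4.10 × 3.828×10²⁶ = 1.57×10²⁷ W.
From T_eq⁴ = L(1−A)/(16πσd²): d = √[L(1−A)/(16πσT_eq⁴)].
d = √[1.57×10²⁷ × 0.58 / (16π × 5.67×10⁻⁸ × (198)⁴)] = 4.56×10¹¹ m = 3.05 AU.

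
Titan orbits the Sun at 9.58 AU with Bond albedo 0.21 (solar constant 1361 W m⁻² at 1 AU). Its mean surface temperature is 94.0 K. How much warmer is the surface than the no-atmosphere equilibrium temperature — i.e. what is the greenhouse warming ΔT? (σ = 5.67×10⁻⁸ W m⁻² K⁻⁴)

ΔT ≈ 9.2 K

S = 1361/9.58² = 14.83 W m⁻².
T_eq = [S(1−A)/(4σ)]^(1/4) = [14.83×0.79/(4×5.67×10⁻⁸)]^(1/4) = 84.8 K.
ΔT = T_surf − T_eq = 94 − 84.8.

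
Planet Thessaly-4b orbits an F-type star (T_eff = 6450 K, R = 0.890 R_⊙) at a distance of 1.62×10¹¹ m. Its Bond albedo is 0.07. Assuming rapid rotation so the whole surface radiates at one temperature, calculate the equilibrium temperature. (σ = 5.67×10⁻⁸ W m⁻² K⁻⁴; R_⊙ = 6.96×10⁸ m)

R_⋆ = 0.890 × 6.96×10⁸ = 6.19×10⁸ m.
L = 4πR_⋆²σT_⋆⁴ = 4π(6.19×10⁸)² × 5.67×10⁻⁸ × (6450)⁴ = 4.73×10²⁶ W.
S = L/(4πd²) = 1430 W m⁻².
Energy balance: absorbed = emitted ⇒ πR²·S(1−A) = 4πR²·σT_eq⁴, so T_eq⁴ = S(1−A)/(4σ).
T_eq = [1430 × 0.93 / (4 × 5.67×10⁻⁸)]^(1/4) = (5.88×10⁹)^(1/4) = 277 K.

T_eq ≈ 277 K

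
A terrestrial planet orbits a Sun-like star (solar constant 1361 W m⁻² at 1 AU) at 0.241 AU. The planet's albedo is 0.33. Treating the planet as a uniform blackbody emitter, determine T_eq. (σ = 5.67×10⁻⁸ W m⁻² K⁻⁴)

T_eq ≈ 513 K

Flux at 0.241 AU: S = 1361/0.241² = 2.34×10⁴ W m⁻².
Energy balance: absorbed = emitted ⇒ πR²·S(1−A) = 4πR²·σT_eq⁴, so T_eq⁴ = S(1−A)/(4σ).
T_eq = [2.34×10⁴ × 0.67 / (4 × 5.67×10⁻⁸)]^(1/4) = (6.92×10¹⁰)^(1/4) = 513 K.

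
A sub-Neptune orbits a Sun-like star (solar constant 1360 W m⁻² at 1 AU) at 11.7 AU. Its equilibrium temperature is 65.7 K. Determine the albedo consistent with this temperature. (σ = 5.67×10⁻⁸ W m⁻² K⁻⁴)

A ≈ 0.57

Flux at 11.7 AU: S = 1360/11.7² = 9.93 W m⁻².
From T_eq⁴ = S(1−A)/(4σ): 1−A = 4σT_eq⁴/S.
1−A = 4 × 5.67×10⁻⁸ × (65.7)⁴ / 9.93 = 0.425.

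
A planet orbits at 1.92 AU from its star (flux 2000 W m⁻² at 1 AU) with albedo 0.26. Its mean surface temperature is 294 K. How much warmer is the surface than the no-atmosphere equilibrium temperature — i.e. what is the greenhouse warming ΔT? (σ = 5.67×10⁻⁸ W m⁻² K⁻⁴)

S = 2000/1.92² = 542.5 W m⁻².
T_eq = [S(1−A)/(4σ)]^(1/4) = [542.5×0.74/(4×5.67×10⁻⁸)]^(1/4) = 205.1 K.
ΔT = T_surf − T_eq = 294 − 205.1.

ΔT ≈ 88.9 K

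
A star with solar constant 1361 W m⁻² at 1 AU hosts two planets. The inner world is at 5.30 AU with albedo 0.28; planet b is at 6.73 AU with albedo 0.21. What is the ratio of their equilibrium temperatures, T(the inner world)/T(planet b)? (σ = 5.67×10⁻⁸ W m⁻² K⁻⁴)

T₁/T₂ ≈ 1.101

T_eq = [S₀(1−A)/(4σd²)]^(1/4), so T ∝ (1−A)^(1/4) / √d.
T₁ = [1361×0.72/(4×5.67×10⁻⁸×5.30²)]^(1/4) = 111.37 K.
T₂ = [1361×0.79/(4×5.67×10⁻⁸×6.73²)]^(1/4) = 101.15 K.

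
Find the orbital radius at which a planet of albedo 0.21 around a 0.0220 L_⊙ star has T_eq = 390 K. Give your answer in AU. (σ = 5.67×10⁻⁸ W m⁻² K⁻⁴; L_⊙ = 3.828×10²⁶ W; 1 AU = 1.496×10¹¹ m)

L = 0.0220 × 3.828×10²⁶ = 8.42×10²⁴ W.
From T_eq⁴ = L(1−A)/(16πσd²): d = √[L(1−A)/(16πσT_eq⁴)].
d = √[8.42×10²⁴ × 0.79 / (16π × 5.67×10⁻⁸ × (390)⁴)] = 1.00×10¹⁰ m = 0.0671 AU.

d ≈ 0.0671 AU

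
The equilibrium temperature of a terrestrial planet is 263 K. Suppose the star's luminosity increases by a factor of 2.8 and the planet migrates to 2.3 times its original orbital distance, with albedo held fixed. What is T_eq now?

T_eq ≈ 224 K

T_eq ∝ L^(1/4) · d^(−1/2).
T′ = 263 × 2.8^(1/4) / 2.3^(1/2) = 224 K.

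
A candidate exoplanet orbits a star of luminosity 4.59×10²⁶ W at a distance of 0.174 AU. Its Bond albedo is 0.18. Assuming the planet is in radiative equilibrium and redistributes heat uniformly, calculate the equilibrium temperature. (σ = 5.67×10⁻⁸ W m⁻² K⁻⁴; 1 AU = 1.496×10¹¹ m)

T_eq ≈ 664 K

d = 0.174 AU = 2.60×10¹⁰ m.
Flux: S = L/(4πd²) = 4.59×10²⁶/(4π×(2.60×10¹⁰)²) = 5.39×10⁴ W m⁻².
Energy balance: absorbed = emitted ⇒ πR²·S(1−A) = 4πR²·σT_eq⁴, so T_eq⁴ = S(1−A)/(4σ).
T_eq = [5.39×10⁴ × 0.82 / (4 × 5.67×10⁻⁸)]^(1/4) = (1.95×10¹¹)^(1/4) = 664 K.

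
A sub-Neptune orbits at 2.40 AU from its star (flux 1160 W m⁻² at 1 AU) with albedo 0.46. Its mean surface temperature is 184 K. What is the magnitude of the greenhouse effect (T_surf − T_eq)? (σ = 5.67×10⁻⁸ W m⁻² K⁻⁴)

S = 1160/2.40² = 201.4 W m⁻².
T_eq = [S(1−A)/(4σ)]^(1/4) = [201.4×0.54/(4×5.67×10⁻⁸)]^(1/4) = 148.0 K.
ΔT = T_surf − T_eq = 184 − 148.0.

ΔT ≈ 36.0 K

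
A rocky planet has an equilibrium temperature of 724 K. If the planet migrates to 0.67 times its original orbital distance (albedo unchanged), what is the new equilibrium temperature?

T_eq ≈ 885 K

T_eq ∝ L^(1/4) · d^(−1/2).
T′ = 724 / 0.67^(1/2) = 885 K.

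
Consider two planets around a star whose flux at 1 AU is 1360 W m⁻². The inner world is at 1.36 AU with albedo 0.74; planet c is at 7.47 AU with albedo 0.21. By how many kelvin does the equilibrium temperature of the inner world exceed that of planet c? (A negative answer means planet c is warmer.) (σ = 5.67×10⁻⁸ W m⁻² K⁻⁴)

T_eq = [S₀(1−A)/(4σd²)]^(1/4), so T ∝ (1−A)^(1/4) / √d.
T₁ = [1360×0.26/(4×5.67×10⁻⁸×1.36²)]^(1/4) = 170.39 K.
T₂ = [1360×0.79/(4×5.67×10⁻⁸×7.47²)]^(1/4) = 95.99 K.

ΔT ≈ 74.4 K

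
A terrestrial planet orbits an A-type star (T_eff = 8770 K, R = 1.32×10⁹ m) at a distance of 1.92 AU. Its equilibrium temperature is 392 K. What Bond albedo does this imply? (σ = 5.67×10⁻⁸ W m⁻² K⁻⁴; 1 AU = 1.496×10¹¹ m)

d = 1.92 AU = 2.87×10¹¹ m.
L = 4πR_⋆²σT_⋆⁴ = 4π(1.32×10⁹)² × 5.67×10⁻⁸ × (8770)⁴ = 7.34×10²⁷ W.
S = L/(4πd²) = 7080 W m⁻².
From T_eq⁴ = S(1−A)/(4σ): 1−A = 4σT_eq⁴/S.
1−A = 4 × 5.67×10⁻⁸ × (392)⁴ / 7080 = 0.756.

A ≈ 0.24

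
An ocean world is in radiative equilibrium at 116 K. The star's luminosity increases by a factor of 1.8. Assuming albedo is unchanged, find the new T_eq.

T_eq ≈ 134 K

T_eq ∝ L^(1/4) · d^(−1/2).
T′ = 116 × 1.8^(1/4) = 134 K.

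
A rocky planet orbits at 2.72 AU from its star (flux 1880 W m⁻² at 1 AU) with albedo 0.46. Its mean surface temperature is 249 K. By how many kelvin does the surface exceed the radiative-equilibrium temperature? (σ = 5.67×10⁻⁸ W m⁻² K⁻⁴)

S = 1880/2.72² = 254.1 W m⁻².
T_eq = [S(1−A)/(4σ)]^(1/4) = [254.1×0.54/(4×5.67×10⁻⁸)]^(1/4) = 156.8 K.
ΔT = T_surf − T_eq = 249 − 156.8.

ΔT ≈ 92.2 K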